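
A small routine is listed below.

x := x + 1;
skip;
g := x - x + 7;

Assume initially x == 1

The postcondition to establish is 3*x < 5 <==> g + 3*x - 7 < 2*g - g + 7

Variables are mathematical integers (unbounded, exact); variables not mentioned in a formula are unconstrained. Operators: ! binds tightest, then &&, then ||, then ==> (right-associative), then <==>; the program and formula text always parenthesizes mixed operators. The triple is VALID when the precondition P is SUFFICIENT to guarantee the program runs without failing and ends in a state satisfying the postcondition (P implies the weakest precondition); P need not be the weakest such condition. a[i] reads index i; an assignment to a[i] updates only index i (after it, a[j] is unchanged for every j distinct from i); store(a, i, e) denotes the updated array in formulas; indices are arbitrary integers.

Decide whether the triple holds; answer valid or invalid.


Working backward. After the program, the postcondition 3*x < 5 <==> g + 3*x - 7 < 2*g - g + 7 must hold; in canonical form it is 3*x < 5 <==> 3*x < 14.
Before g := x - x + 7: 3*x < 5 <==> 3*x < 14
Before skip: 3*x < 5 <==> 3*x < 14
Before x := x + 1: 3*x < 2 <==> 3*x < 11
The weakest precondition is 3*x < 2 <==> 3*x < 11.
Check whether x == 1 implies it.
Countermodel: at the initial state x = 1, the precondition holds but the weakest precondition fails.
Answer: invalid


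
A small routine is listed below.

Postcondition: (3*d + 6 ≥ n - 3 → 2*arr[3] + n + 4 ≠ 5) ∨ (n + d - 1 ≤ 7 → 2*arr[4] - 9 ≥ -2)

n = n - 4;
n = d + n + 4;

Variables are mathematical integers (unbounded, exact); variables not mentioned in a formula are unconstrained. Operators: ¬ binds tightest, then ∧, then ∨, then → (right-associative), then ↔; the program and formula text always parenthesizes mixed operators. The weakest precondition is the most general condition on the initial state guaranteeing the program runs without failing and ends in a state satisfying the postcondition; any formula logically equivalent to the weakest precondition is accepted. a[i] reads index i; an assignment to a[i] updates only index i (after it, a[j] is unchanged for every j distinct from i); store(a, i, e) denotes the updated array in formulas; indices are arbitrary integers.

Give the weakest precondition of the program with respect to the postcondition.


Working backward. After the program, the postcondition (3*d + 6 ≥ n - 3 → 2*arr[3] + n + 4 ≠ 5) ∨ (n + d - 1 ≤ 7 → 2*arr[4] - 9 ≥ -2) must hold; in canonical form it is (3*d ≥ n - 9 → 2*arr[3] + n ≠ 1) ∨ (d + n ≤ 8 → 2*arr[4] ≥ 7).
Before n := d + n + 4: (2*d ≥ n - 5 → 2*arr[3] + d + n ≠ -3) ∨ (2*d + n ≤ 4 → 2*arr[4] ≥ 7)
Before n := n - 4: (2*d ≥ n - 9 → 2*arr[3] + d + n ≠ 1) ∨ (2*d + n ≤ 8 → 2*arr[4] ≥ 7)
Answer: WP = (2*d ≥ n - 9 → 2*arr[3] + d + n ≠ 1) ∨ (2*d + n ≤ 8 → 2*arr[4] ≥ 7)


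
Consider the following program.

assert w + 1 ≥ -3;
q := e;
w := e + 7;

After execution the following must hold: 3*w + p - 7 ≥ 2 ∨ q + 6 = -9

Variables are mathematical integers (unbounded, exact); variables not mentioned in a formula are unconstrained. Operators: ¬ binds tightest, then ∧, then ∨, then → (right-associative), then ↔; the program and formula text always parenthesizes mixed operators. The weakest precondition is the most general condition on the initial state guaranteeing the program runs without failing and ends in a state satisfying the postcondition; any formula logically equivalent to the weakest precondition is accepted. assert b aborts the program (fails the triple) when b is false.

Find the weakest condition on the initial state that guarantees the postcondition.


Working backward. After the program, the postcondition 3*w + p - 7 ≥ 2 ∨ q + 6 = -9 must hold; in canonical form it is p + 3*w ≥ 9 ∨ q = -15.
Before w := e + 7: 3*e + p ≥ -12 ∨ q = -15
Before q := e: 3*e + p ≥ -12 ∨ e = -15
Before assert w + 1 ≥ -3: w ≥ -4 ∧ (3*e + p ≥ -12 ∨ e = -15)
Answer: WP = w ≥ -4 ∧ (3*e + p ≥ -12 ∨ e = -15)


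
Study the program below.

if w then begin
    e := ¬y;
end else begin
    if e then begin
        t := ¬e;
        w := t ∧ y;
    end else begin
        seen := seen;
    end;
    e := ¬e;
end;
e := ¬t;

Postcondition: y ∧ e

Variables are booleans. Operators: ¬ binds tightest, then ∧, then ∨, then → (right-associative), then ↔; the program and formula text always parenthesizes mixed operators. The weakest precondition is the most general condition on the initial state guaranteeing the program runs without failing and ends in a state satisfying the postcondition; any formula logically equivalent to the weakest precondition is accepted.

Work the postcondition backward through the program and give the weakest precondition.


Working backward. After the program, y ∧ e must hold.
Before e := ¬t: y ∧ (¬t)
Then branch requires y ∧ (¬t); else branch requires (e → (y ∧ e)) ∧ ((¬e) → (y ∧ (¬t))).
Before the if: (w → (y ∧ (¬t))) ∧ ((¬w) → ((e → (y ∧ e)) ∧ ((¬e) → (y ∧ (¬t)))))
Answer: WP = (w → (y ∧ (¬t))) ∧ ((¬w) → ((e → (y ∧ e)) ∧ ((¬e) → (y ∧ (¬t)))))


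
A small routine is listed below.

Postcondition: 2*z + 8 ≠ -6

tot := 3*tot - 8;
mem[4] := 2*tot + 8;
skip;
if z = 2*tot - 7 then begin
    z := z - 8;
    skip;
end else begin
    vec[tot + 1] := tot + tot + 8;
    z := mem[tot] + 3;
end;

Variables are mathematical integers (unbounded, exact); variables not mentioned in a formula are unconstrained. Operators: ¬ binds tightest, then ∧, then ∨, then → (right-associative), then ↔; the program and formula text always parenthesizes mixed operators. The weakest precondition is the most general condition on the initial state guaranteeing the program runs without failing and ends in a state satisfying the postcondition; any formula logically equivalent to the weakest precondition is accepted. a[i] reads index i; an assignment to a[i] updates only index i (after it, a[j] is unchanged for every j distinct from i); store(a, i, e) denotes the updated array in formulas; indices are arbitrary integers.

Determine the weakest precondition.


Working backward. After the program, the postcondition 2*z + 8 ≠ -6 must hold; in canonical form it is 2*z ≠ -14.
Then branch requires 2*z ≠ 2; else branch requires 2*mem[tot] ≠ -20.
Before the if: (z = 2*tot - 7 → 2*z ≠ 2) ∧ ((¬(z = 2*tot - 7)) → 2*mem[tot] ≠ -20)
Before skip: (z = 2*tot - 7 → 2*z ≠ 2) ∧ ((¬(z = 2*tot - 7)) → 2*mem[tot] ≠ -20)
Before mem[4] := 2*tot + 8: (z = 2*tot - 7 → 2*z ≠ 2) ∧ ((¬(z = 2*tot - 7)) → 2*store(mem, 4, 2*tot + 8)[tot] ≠ -20)
Before tot := 3*tot - 8: (z = 6*tot - 23 → 2*z ≠ 2) ∧ ((¬(z = 6*tot - 23)) → 2*store(mem, 4, 6*tot - 8)[3*tot - 8] ≠ -20)
Answer: WP = (z = 6*tot - 23 → 2*z ≠ 2) ∧ ((¬(z = 6*tot - 23)) → 2*store(mem, 4, 6*tot - 8)[3*tot - 8] ≠ -20)


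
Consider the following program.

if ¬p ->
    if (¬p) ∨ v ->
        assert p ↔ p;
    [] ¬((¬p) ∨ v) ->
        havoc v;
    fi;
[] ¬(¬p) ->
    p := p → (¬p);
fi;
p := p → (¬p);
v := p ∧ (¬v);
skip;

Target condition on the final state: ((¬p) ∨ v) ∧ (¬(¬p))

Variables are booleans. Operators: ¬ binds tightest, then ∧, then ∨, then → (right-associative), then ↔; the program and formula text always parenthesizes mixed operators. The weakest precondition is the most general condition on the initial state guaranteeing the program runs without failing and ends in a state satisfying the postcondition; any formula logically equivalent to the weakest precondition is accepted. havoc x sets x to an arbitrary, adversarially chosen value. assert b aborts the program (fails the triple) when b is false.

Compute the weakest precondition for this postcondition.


Working backward. After the program, the postcondition ((¬p) ∨ v) ∧ (¬(¬p)) must hold; in canonical form it is ((¬p) ∨ v) ∧ p.
Before skip: ((¬p) ∨ v) ∧ p
Before v := p ∧ (¬v): ((¬p) ∨ (p ∧ (¬v))) ∧ p
Before p := p → (¬p): ((¬(p → (¬p))) ∨ ((p → (¬p)) ∧ (¬v))) ∧ (p → (¬p))
Then branch requires (((¬p) ∨ v) → (((¬(p → (¬p))) ∨ ((p → (¬p)) ∧ (¬v))) ∧ (p → (¬p)))) ∧ ((¬p) ∨ v); else branch requires ((¬((p → (¬p)) → (¬(p → (¬p))))) ∨ (((p → (¬p)) → (¬(p → (¬p)))) ∧ (¬v))) ∧ ((p → (¬p)) → (¬(p → (¬p)))).
Before the if: ((¬p) → ((((¬p) ∨ v) → (((¬(p → (¬p))) ∨ ((p → (¬p)) ∧ (¬v))) ∧ (p → (¬p)))) ∧ ((¬p) ∨ v))) ∧ (p → (((¬((p → (¬p)) → (¬(p → (¬p))))) ∨ (((p → (¬p)) → (¬(p → (¬p)))) ∧ (¬v))) ∧ ((p → (¬p)) → (¬(p → (¬p))))))
Answer: WP = ((¬p) → ((((¬p) ∨ v) → (((¬(p → (¬p))) ∨ ((p → (¬p)) ∧ (¬v))) ∧ (p → (¬p)))) ∧ ((¬p) ∨ v))) ∧ (p → (((¬((p → (¬p)) → (¬(p → (¬p))))) ∨ (((p → (¬p)) → (¬(p → (¬p)))) ∧ (¬v))) ∧ ((p → (¬p)) → (¬(p → (¬p))))))


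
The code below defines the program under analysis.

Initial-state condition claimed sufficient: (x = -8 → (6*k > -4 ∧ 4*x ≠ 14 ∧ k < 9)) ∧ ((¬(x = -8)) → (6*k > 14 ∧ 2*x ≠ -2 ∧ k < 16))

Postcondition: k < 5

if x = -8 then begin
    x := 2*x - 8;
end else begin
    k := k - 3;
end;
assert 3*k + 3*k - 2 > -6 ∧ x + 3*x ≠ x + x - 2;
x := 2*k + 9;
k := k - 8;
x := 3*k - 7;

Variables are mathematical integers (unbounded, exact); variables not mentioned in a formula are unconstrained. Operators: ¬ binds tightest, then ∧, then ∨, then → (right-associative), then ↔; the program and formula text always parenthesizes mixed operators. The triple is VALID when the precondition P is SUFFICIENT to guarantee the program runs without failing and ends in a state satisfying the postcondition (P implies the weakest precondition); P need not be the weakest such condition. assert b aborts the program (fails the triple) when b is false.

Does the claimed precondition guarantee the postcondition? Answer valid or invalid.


Working backward. After the program, k < 5 must hold.
Before x := 3*k - 7: k < 5
Before k := k - 8: k < 13
Before x := 2*k + 9: k < 13
Before assert 3*k + 3*k - 2 > -6 ∧ x + 3*x ≠ x + x - 2: 6*k > -4 ∧ 2*x ≠ -2 ∧ k < 13
Then branch requires 6*k > -4 ∧ 4*x ≠ 14 ∧ k < 13; else branch requires 6*k > 14 ∧ 2*x ≠ -2 ∧ k < 16.
Before the if: (x = -8 → (6*k > -4 ∧ 4*x ≠ 14 ∧ k < 13)) ∧ ((¬(x = -8)) → (6*k > 14 ∧ 2*x ≠ -2 ∧ k < 16))
The weakest precondition is (x = -8 → (6*k > -4 ∧ 4*x ≠ 14 ∧ k < 13)) ∧ ((¬(x = -8)) → (6*k > 14 ∧ 2*x ≠ -2 ∧ k < 16)).
Check whether (x = -8 → (6*k > -4 ∧ 4*x ≠ 14 ∧ k < 9)) ∧ ((¬(x = -8)) → (6*k > 14 ∧ 2*x ≠ -2 ∧ k < 16)) implies it.
Every state satisfying the precondition satisfies the weakest precondition: the implication holds.
Answer: valid


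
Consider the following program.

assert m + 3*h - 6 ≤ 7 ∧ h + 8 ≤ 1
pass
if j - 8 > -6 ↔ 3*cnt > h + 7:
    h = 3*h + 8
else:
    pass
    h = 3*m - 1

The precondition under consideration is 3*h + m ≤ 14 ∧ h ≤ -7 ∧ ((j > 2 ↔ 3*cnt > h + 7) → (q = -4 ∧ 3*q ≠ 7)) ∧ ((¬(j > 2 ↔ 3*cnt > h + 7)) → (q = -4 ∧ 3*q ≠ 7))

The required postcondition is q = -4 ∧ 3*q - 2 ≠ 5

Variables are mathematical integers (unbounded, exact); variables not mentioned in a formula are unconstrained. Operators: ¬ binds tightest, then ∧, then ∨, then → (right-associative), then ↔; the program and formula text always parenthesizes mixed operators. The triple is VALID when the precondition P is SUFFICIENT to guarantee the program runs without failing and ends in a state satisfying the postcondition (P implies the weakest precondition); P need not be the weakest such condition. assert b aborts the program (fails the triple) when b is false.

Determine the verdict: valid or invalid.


Working backward. After the program, the postcondition q = -4 ∧ 3*q - 2 ≠ 5 must hold; in canonical form it is q = -4 ∧ 3*q ≠ 7.
Then branch requires q = -4 ∧ 3*q ≠ 7; else branch requires q = -4 ∧ 3*q ≠ 7.
Before the if: ((j > 2 ↔ 3*cnt > h + 7) → (q = -4 ∧ 3*q ≠ 7)) ∧ ((¬(j > 2 ↔ 3*cnt > h + 7)) → (q = -4 ∧ 3*q ≠ 7))
Before skip: ((j > 2 ↔ 3*cnt > h + 7) → (q = -4 ∧ 3*q ≠ 7)) ∧ ((¬(j > 2 ↔ 3*cnt > h + 7)) → (q = -4 ∧ 3*q ≠ 7))
Before assert m + 3*h - 6 ≤ 7 ∧ h + 8 ≤ 1: 3*h + m ≤ 13 ∧ h ≤ -7 ∧ ((j > 2 ↔ 3*cnt > h + 7) → (q = -4 ∧ 3*q ≠ 7)) ∧ ((¬(j > 2 ↔ 3*cnt > h + 7)) → (q = -4 ∧ 3*q ≠ 7))
The weakest precondition is 3*h + m ≤ 13 ∧ h ≤ -7 ∧ ((j > 2 ↔ 3*cnt > h + 7) → (q = -4 ∧ 3*q ≠ 7)) ∧ ((¬(j > 2 ↔ 3*cnt > h + 7)) → (q = -4 ∧ 3*q ≠ 7)).
Check whether 3*h + m ≤ 14 ∧ h ≤ -7 ∧ ((j > 2 ↔ 3*cnt > h + 7) → (q = -4 ∧ 3*q ≠ 7)) ∧ ((¬(j > 2 ↔ 3*cnt > h + 7)) → (q = -4 ∧ 3*q ≠ 7)) implies it.
Countermodel: at the initial state cnt = 0, h = -7, j = 3, m = 35, q = -4, the precondition holds but the weakest precondition fails.
Answer: invalid


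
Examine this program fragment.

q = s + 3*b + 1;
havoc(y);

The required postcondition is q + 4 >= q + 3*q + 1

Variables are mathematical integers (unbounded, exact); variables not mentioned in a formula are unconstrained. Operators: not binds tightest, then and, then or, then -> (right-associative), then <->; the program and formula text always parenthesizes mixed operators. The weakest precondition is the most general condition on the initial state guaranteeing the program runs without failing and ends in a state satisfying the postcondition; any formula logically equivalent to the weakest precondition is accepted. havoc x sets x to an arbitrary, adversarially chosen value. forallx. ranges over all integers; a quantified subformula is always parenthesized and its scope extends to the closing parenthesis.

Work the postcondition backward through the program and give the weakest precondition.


Working backward. After the program, the postcondition q + 4 >= q + 3*q + 1 must hold; in canonical form it is 3*q <= 3.
Before havoc y: 3*q <= 3
Before q := s + 3*b + 1: 9*b + 3*s <= 0
Answer: WP = 9*b + 3*s <= 0


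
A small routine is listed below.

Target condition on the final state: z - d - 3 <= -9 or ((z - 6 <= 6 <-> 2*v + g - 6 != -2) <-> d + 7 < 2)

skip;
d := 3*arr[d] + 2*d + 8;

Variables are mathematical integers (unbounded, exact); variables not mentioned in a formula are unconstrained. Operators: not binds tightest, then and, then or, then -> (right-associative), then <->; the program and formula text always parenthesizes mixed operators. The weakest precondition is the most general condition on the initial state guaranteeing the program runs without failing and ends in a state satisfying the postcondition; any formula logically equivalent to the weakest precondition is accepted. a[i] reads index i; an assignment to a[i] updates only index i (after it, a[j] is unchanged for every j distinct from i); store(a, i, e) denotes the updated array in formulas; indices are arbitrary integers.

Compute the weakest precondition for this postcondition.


Working backward. After the program, the postcondition z - d - 3 <= -9 or ((z - 6 <= 6 <-> 2*v + g - 6 != -2) <-> d + 7 < 2) must hold; in canonical form it is z <= d - 6 or ((z <= 12 <-> g + 2*v != 4) <-> d < -5).
Before d := 3*arr[d] + 2*d + 8: z <= 3*arr[d] + 2*d + 2 or ((z <= 12 <-> g + 2*v != 4) <-> 3*arr[d] + 2*d < -13)
Before skip: z <= 3*arr[d] + 2*d + 2 or ((z <= 12 <-> g + 2*v != 4) <-> 3*arr[d] + 2*d < -13)
Answer: WP = z <= 3*arr[d] + 2*d + 2 or ((z <= 12 <-> g + 2*v != 4) <-> 3*arr[d] + 2*d < -13)


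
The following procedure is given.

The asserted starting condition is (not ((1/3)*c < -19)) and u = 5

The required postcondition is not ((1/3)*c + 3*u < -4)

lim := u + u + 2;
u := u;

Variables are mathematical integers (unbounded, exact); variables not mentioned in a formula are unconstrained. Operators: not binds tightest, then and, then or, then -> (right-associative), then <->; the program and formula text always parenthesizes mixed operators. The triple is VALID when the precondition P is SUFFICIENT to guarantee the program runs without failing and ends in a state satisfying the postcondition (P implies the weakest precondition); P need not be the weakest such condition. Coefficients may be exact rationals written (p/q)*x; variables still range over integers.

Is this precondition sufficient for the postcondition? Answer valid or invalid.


Working backward. After the program, not ((1/3)*c + 3*u < -4) must hold.
Before u := u: not ((1/3)*c + 3*u < -4)
Before lim := u + u + 2: not ((1/3)*c + 3*u < -4)
The weakest precondition is not ((1/3)*c + 3*u < -4).
Check whether (not ((1/3)*c < -19)) and u = 5 implies it.
Every state satisfying the precondition satisfies the weakest precondition: the implication holds.
Answer: valid


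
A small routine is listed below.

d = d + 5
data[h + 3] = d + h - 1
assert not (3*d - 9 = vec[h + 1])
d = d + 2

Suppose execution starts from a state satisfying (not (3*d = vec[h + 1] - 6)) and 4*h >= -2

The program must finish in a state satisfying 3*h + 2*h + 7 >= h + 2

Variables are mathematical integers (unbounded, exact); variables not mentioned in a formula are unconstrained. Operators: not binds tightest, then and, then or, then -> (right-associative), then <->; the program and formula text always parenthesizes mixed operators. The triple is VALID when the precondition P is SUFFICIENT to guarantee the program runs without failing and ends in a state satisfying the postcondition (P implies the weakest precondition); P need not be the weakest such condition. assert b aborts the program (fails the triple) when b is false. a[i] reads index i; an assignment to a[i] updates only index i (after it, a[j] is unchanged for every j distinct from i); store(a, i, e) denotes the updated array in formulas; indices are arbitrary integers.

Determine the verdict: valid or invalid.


Working backward. After the program, the postcondition 3*h + 2*h + 7 >= h + 2 must hold; in canonical form it is 4*h >= -5.
Before d := d + 2: 4*h >= -5
Before assert not (3*d - 9 = vec[h + 1]): (not (3*d = vec[h + 1] + 9)) and 4*h >= -5
Before data[h + 3] := d + h - 1: (not (3*d = vec[h + 1] + 9)) and 4*h >= -5
Before d := d + 5: (not (3*d = vec[h + 1] - 6)) and 4*h >= -5
The weakest precondition is (not (3*d = vec[h + 1] - 6)) and 4*h >= -5.
Check whether (not (3*d = vec[h + 1] - 6)) and 4*h >= -2 implies it.
Every state satisfying the precondition satisfies the weakest precondition: the implication holds.
Answer: valid


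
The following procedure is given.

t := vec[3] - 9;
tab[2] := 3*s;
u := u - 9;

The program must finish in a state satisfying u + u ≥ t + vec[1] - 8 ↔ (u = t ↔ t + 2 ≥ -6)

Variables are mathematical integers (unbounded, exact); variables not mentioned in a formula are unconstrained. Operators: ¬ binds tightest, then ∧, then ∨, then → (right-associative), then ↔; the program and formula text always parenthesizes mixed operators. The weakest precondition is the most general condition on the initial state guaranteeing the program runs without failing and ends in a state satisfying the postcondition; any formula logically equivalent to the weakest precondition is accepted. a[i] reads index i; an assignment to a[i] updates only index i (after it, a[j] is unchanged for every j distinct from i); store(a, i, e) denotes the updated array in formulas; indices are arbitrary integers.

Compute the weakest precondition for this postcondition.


Working backward. After the program, the postcondition u + u ≥ t + vec[1] - 8 ↔ (u = t ↔ t + 2 ≥ -6) must hold; in canonical form it is 2*u ≥ vec[1] + t - 8 ↔ (u = t ↔ t ≥ -8).
Before u := u - 9: 2*u ≥ vec[1] + t + 10 ↔ (u = t + 9 ↔ t ≥ -8)
Before tab[2] := 3*s: 2*u ≥ vec[1] + t + 10 ↔ (u = t + 9 ↔ t ≥ -8)
Before t := vec[3] - 9: 2*u ≥ vec[1] + vec[3] + 1 ↔ (u = vec[3] ↔ vec[3] ≥ 1)
Answer: WP = 2*u ≥ vec[1] + vec[3] + 1 ↔ (u = vec[3] ↔ vec[3] ≥ 1)


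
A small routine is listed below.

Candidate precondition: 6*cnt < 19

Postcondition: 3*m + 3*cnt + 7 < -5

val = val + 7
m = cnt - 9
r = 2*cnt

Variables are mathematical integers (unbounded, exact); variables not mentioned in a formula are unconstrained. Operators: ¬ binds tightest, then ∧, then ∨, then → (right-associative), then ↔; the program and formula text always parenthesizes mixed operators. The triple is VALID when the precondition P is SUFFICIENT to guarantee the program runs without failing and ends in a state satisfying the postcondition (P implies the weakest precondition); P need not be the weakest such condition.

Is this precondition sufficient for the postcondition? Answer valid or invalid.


Working backward. After the program, the postcondition 3*m + 3*cnt + 7 < -5 must hold; in canonical form it is 3*cnt + 3*m < -12.
Before r := 2*cnt: 3*cnt + 3*m < -12
Before m := cnt - 9: 6*cnt < 15
Before val := val + 7: 6*cnt < 15
The weakest precondition is 6*cnt < 15.
Check whether 6*cnt < 19 implies it.
Countermodel: at the initial state cnt = 3, the precondition holds but the weakest precondition fails.
Answer: invalid


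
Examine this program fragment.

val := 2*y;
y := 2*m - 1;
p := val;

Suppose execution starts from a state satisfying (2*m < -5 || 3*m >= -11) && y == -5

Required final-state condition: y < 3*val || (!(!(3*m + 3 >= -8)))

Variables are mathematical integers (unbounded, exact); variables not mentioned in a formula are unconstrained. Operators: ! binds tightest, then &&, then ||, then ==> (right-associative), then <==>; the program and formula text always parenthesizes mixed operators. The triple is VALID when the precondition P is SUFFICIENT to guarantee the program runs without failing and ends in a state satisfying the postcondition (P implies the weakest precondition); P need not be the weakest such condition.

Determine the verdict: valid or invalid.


Working backward. After the program, the postcondition y < 3*val || (!(!(3*m + 3 >= -8))) must hold; in canonical form it is y < 3*val || 3*m >= -11.
Before p := val: y < 3*val || 3*m >= -11
Before y := 2*m - 1: 2*m < 3*val + 1 || 3*m >= -11
Before val := 2*y: 2*m < 6*y + 1 || 3*m >= -11
The weakest precondition is 2*m < 6*y + 1 || 3*m >= -11.
Check whether (2*m < -5 || 3*m >= -11) && y == -5 implies it.
Countermodel: at the initial state m = -14, y = -5, the precondition holds but the weakest precondition fails.
Answer: invalid


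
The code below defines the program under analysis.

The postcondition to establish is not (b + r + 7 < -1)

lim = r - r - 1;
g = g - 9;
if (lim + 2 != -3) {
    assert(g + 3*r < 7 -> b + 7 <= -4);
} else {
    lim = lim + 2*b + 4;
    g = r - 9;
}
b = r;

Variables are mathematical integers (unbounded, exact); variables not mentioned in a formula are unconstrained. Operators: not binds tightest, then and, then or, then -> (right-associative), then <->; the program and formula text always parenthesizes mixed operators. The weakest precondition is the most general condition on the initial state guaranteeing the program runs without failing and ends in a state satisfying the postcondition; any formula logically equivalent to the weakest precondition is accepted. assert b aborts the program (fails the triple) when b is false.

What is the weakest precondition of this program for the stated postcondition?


Working backward. After the program, the postcondition not (b + r + 7 < -1) must hold; in canonical form it is not (b + r < -8).
Before b := r: not (2*r < -8)
Then branch requires (g + 3*r < 7 -> b <= -11) and (not (2*r < -8)); else branch requires not (2*r < -8).
Before the if: (lim != -5 -> ((g + 3*r < 7 -> b <= -11) and (not (2*r < -8)))) and ((not (lim != -5)) -> (not (2*r < -8)))
Before g := g - 9: (lim != -5 -> ((g + 3*r < 16 -> b <= -11) and (not (2*r < -8)))) and ((not (lim != -5)) -> (not (2*r < -8)))
Before lim := r - r - 1: (g + 3*r < 16 -> b <= -11) and (not (2*r < -8))
Answer: WP = (g + 3*r < 16 -> b <= -11) and (not (2*r < -8))


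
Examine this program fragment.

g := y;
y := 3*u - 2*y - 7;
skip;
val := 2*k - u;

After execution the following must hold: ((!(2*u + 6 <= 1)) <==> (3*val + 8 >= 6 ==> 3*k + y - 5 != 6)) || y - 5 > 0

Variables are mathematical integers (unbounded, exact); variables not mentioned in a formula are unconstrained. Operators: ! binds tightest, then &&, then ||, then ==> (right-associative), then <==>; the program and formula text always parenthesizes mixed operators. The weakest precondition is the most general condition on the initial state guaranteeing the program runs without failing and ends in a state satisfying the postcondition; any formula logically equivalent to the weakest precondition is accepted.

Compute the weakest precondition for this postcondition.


Working backward. After the program, the postcondition ((!(2*u + 6 <= 1)) <==> (3*val + 8 >= 6 ==> 3*k + y - 5 != 6)) || y - 5 > 0 must hold; in canonical form it is ((!(2*u <= -5)) <==> (3*val >= -2 ==> 3*k + y != 11)) || y > 5.
Before val := 2*k - u: ((!(2*u <= -5)) <==> (6*k >= 3*u - 2 ==> 3*k + y != 11)) || y > 5
Before skip: ((!(2*u <= -5)) <==> (6*k >= 3*u - 2 ==> 3*k + y != 11)) || y > 5
Before y := 3*u - 2*y - 7: ((!(2*u <= -5)) <==> (6*k >= 3*u - 2 ==> 3*k + 3*u != 2*y + 18)) || 3*u > 2*y + 12
Before g := y: ((!(2*u <= -5)) <==> (6*k >= 3*u - 2 ==> 3*k + 3*u != 2*y + 18)) || 3*u > 2*y + 12
Answer: WP = ((!(2*u <= -5)) <==> (6*k >= 3*u - 2 ==> 3*k + 3*u != 2*y + 18)) || 3*u > 2*y + 12


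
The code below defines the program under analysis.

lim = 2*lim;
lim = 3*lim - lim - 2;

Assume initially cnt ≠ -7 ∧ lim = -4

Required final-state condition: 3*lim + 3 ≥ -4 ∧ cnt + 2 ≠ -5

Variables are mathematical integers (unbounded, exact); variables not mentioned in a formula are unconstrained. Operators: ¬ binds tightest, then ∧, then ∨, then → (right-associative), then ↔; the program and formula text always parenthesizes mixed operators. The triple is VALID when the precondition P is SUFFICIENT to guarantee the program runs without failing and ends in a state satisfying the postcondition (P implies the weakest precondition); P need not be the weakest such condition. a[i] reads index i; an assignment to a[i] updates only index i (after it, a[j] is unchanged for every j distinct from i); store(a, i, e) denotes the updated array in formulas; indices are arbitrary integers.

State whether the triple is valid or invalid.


Working backward. After the program, the postcondition 3*lim + 3 ≥ -4 ∧ cnt + 2 ≠ -5 must hold; in canonical form it is 3*lim ≥ -7 ∧ cnt ≠ -7.
Before lim := 3*lim - lim - 2: 6*lim ≥ -1 ∧ cnt ≠ -7
Before lim := 2*lim: 12*lim ≥ -1 ∧ cnt ≠ -7
The weakest precondition is 12*lim ≥ -1 ∧ cnt ≠ -7.
Check whether cnt ≠ -7 ∧ lim = -4 implies it.
Countermodel: at the initial state cnt = -6, lim = -4, the precondition holds but the weakest precondition fails.
Answer: invalid


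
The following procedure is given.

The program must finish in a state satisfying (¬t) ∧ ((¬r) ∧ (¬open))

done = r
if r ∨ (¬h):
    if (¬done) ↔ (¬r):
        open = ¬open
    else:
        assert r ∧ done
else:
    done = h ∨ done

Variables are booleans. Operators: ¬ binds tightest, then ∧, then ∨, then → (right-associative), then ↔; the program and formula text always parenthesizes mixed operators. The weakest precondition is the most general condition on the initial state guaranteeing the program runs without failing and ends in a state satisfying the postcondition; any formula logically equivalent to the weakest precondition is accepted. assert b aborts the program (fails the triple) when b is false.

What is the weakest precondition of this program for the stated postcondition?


Working backward. After the program, the postcondition (¬t) ∧ ((¬r) ∧ (¬open)) must hold; in canonical form it is (¬t) ∧ (¬r) ∧ (¬open).
Then branch requires (((¬done) ↔ (¬r)) → ((¬t) ∧ (¬r) ∧ open)) ∧ ((¬done) ↔ (¬r)); else branch requires (¬t) ∧ (¬r) ∧ (¬open).
Before the if: ((r ∨ (¬h)) → ((((¬done) ↔ (¬r)) → ((¬t) ∧ (¬r) ∧ open)) ∧ ((¬done) ↔ (¬r)))) ∧ ((¬(r ∨ (¬h))) → ((¬t) ∧ (¬r) ∧ (¬open)))
Before done := r: ((r ∨ (¬h)) → ((¬t) ∧ (¬r) ∧ open)) ∧ ((¬(r ∨ (¬h))) → ((¬t) ∧ (¬r) ∧ (¬open)))
Answer: WP = ((r ∨ (¬h)) → ((¬t) ∧ (¬r) ∧ open)) ∧ ((¬(r ∨ (¬h))) → ((¬t) ∧ (¬r) ∧ (¬open)))


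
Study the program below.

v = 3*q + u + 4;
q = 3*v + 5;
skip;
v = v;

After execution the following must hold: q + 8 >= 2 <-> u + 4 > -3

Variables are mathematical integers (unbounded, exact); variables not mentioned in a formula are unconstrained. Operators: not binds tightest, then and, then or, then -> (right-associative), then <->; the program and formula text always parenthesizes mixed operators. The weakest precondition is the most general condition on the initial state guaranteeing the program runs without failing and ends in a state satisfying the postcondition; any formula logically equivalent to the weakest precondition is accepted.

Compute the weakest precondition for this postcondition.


Working backward. After the program, the postcondition q + 8 >= 2 <-> u + 4 > -3 must hold; in canonical form it is q >= -6 <-> u > -7.
Before v := v: q >= -6 <-> u > -7
Before skip: q >= -6 <-> u > -7
Before q := 3*v + 5: 3*v >= -11 <-> u > -7
Before v := 3*q + u + 4: 9*q + 3*u >= -23 <-> u > -7
Answer: WP = 9*q + 3*u >= -23 <-> u > -7


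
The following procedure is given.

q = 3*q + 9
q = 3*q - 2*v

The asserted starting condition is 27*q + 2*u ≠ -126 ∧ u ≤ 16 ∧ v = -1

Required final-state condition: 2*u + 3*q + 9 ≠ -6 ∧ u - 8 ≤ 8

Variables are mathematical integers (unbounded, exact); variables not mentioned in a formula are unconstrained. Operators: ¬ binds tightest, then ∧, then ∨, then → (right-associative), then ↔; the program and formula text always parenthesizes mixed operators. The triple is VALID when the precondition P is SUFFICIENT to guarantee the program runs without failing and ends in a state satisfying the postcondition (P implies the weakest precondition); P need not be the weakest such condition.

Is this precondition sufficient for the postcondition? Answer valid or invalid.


Working backward. After the program, the postcondition 2*u + 3*q + 9 ≠ -6 ∧ u - 8 ≤ 8 must hold; in canonical form it is 3*q + 2*u ≠ -15 ∧ u ≤ 16.
Before q := 3*q - 2*v: 9*q + 2*u ≠ 6*v - 15 ∧ u ≤ 16
Before q := 3*q + 9: 27*q + 2*u ≠ 6*v - 96 ∧ u ≤ 16
The weakest precondition is 27*q + 2*u ≠ 6*v - 96 ∧ u ≤ 16.
Check whether 27*q + 2*u ≠ -126 ∧ u ≤ 16 ∧ v = -1 implies it.
Countermodel: at the initial state q = -2, u = -24, v = -1, the precondition holds but the weakest precondition fails.
Answer: invalid


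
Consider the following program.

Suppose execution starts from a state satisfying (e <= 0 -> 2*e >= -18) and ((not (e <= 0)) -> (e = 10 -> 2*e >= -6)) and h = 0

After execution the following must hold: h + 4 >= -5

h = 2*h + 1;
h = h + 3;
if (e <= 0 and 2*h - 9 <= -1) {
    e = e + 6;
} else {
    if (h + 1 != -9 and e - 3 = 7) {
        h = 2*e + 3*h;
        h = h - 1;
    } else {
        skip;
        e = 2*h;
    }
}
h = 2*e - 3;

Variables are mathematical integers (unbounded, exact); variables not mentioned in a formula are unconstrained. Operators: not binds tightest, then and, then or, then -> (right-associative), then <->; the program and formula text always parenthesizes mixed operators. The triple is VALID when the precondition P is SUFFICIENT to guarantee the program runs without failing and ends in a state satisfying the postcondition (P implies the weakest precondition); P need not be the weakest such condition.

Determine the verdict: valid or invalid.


Working backward. After the program, the postcondition h + 4 >= -5 must hold; in canonical form it is h >= -9.
Before h := 2*e - 3: 2*e >= -6
Then branch requires 2*e >= -18; else branch requires ((h != -10 and e = 10) -> 2*e >= -6) and ((not (h != -10 and e = 10)) -> 4*h >= -6).
Before the if: ((e <= 0 and 2*h <= 8) -> 2*e >= -18) and ((not (e <= 0 and 2*h <= 8)) -> (((h != -10 and e = 10) -> 2*e >= -6) and ((not (h != -10 and e = 10)) -> 4*h >= -6)))
Before h := h + 3: ((e <= 0 and 2*h <= 2) -> 2*e >= -18) and ((not (e <= 0 and 2*h <= 2)) -> (((h != -13 and e = 10) -> 2*e >= -6) and ((not (h != -13 and e = 10)) -> 4*h >= -18)))
Before h := 2*h + 1: ((e <= 0 and 4*h <= 0) -> 2*e >= -18) and ((not (e <= 0 and 4*h <= 0)) -> (((2*h != -14 and e = 10) -> 2*e >= -6) and ((not (2*h != -14 and e = 10)) -> 8*h >= -22)))
The weakest precondition is ((e <= 0 and 4*h <= 0) -> 2*e >= -18) and ((not (e <= 0 and 4*h <= 0)) -> (((2*h != -14 and e = 10) -> 2*e >= -6) and ((not (2*h != -14 and e = 10)) -> 8*h >= -22))).
Check whether (e <= 0 -> 2*e >= -18) and ((not (e <= 0)) -> (e = 10 -> 2*e >= -6)) and h = 0 implies it.
Every state satisfying the precondition satisfies the weakest precondition: the implication holds.
Answer: valid


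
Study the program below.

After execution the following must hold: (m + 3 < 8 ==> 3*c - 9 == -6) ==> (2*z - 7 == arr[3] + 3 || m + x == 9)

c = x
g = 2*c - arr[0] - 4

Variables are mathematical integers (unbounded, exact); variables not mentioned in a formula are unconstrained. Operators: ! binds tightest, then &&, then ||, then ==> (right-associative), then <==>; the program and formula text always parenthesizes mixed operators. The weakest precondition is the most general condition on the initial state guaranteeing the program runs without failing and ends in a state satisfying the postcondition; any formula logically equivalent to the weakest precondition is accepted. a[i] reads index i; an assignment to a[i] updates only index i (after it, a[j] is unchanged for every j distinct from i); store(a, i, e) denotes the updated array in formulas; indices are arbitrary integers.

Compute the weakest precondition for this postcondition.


Working backward. After the program, the postcondition (m + 3 < 8 ==> 3*c - 9 == -6) ==> (2*z - 7 == arr[3] + 3 || m + x == 9) must hold; in canonical form it is (m < 5 ==> 3*c == 3) ==> (2*z == arr[3] + 10 || m + x == 9).
Before g := 2*c - arr[0] - 4: (m < 5 ==> 3*c == 3) ==> (2*z == arr[3] + 10 || m + x == 9)
Before c := x: (m < 5 ==> 3*x == 3) ==> (2*z == arr[3] + 10 || m + x == 9)
Answer: WP = (m < 5 ==> 3*x == 3) ==> (2*z == arr[3] + 10 || m + x == 9)


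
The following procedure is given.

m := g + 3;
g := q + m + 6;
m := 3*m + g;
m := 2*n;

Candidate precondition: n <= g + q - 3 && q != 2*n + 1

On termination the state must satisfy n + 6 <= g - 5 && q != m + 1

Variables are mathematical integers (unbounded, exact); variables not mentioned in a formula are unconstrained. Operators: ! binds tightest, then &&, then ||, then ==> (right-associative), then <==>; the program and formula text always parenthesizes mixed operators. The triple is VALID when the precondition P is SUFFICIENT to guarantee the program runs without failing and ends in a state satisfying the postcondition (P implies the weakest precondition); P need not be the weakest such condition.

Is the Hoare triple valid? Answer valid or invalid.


Working backward. After the program, the postcondition n + 6 <= g - 5 && q != m + 1 must hold; in canonical form it is n <= g - 11 && q != m + 1.
Before m := 2*n: n <= g - 11 && q != 2*n + 1
Before m := 3*m + g: n <= g - 11 && q != 2*n + 1
Before g := q + m + 6: n <= m + q - 5 && q != 2*n + 1
Before m := g + 3: n <= g + q - 2 && q != 2*n + 1
The weakest precondition is n <= g + q - 2 && q != 2*n + 1.
Check whether n <= g + q - 3 && q != 2*n + 1 implies it.
Every state satisfying the precondition satisfies the weakest precondition: the implication holds.
Answer: valid


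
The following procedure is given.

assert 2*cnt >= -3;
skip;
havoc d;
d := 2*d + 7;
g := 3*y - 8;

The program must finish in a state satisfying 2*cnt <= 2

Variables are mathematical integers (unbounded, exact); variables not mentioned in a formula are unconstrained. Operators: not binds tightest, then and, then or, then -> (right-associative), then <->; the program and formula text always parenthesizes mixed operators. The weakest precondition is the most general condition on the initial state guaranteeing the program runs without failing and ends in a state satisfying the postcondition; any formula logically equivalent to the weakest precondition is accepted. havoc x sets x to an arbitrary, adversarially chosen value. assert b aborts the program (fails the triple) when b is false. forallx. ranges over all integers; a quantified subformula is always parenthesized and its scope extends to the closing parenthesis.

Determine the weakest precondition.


Working backward. After the program, 2*cnt <= 2 must hold.
Before g := 3*y - 8: 2*cnt <= 2
Before d := 2*d + 7: 2*cnt <= 2
Before havoc d: 2*cnt <= 2
Before skip: 2*cnt <= 2
Before assert 2*cnt >= -3: 2*cnt >= -3 and 2*cnt <= 2
Answer: WP = 2*cnt >= -3 and 2*cnt <= 2


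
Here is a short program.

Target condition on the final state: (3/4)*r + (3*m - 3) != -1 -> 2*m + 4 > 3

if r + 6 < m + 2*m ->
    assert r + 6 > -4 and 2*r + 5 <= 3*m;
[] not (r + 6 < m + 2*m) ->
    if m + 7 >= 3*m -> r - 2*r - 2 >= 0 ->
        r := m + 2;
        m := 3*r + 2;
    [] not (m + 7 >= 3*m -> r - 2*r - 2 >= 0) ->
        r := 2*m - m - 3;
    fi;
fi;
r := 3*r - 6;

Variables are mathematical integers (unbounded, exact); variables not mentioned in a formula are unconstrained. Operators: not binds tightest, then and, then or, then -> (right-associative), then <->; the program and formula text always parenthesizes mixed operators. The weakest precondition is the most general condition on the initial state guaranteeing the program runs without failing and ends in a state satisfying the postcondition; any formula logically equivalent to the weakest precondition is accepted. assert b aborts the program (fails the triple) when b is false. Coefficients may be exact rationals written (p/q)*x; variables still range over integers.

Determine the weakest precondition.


Working backward. After the program, the postcondition (3/4)*r + (3*m - 3) != -1 -> 2*m + 4 > 3 must hold; in canonical form it is 3*m + (3/4)*r != 2 -> 2*m > -1.
Before r := 3*r - 6: 3*m + (9/4)*r != 13/2 -> 2*m > -1
Then branch requires r > -10 and 2*r <= 3*m - 5 and (3*m + (9/4)*r != 13/2 -> 2*m > -1); else branch requires ((2*m <= 7 -> r <= -2) -> ((45/4)*m != -22 -> 6*m > -17)) and ((not (2*m <= 7 -> r <= -2)) -> ((21/4)*m != 53/4 -> 2*m > -1)).
Before the if: (r < 3*m - 6 -> (r > -10 and 2*r <= 3*m - 5 and (3*m + (9/4)*r != 13/2 -> 2*m > -1))) and ((not (r < 3*m - 6)) -> (((2*m <= 7 -> r <= -2) -> ((45/4)*m != -22 -> 6*m > -17)) and ((not (2*m <= 7 -> r <= -2)) -> ((21/4)*m != 53/4 -> 2*m > -1))))
Answer: WP = (r < 3*m - 6 -> (r > -10 and 2*r <= 3*m - 5 and (3*m + (9/4)*r != 13/2 -> 2*m > -1))) and ((not (r < 3*m - 6)) -> (((2*m <= 7 -> r <= -2) -> ((45/4)*m != -22 -> 6*m > -17)) and ((not (2*m <= 7 -> r <= -2)) -> ((21/4)*m != 53/4 -> 2*m > -1))))


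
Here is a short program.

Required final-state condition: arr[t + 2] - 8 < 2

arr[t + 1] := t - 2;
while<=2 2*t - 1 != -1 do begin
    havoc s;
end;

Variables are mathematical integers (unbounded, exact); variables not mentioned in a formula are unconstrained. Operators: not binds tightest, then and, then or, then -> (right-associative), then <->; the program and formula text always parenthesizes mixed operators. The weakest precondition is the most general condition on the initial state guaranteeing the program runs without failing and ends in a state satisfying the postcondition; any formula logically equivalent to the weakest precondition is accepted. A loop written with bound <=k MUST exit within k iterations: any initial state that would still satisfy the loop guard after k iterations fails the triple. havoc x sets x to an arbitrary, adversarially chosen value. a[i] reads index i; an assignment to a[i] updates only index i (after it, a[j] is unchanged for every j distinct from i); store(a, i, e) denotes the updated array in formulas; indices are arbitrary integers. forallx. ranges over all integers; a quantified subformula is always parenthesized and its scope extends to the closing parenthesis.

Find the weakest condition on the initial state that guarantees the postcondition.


Working backward. After the program, the postcondition arr[t + 2] - 8 < 2 must hold; in canonical form it is arr[t + 2] < 10.
Before the loop (bound <=2), unroll the exhaustion recursion (WP_0 = exit-now case; WP_j = one more guarded iteration, up to j = 2):
  WP_0: (not (2*t != 0)) and arr[t + 2] < 10
  WP_1: (2*t != 0 -> ((not (2*t != 0)) and arr[t + 2] < 10)) and ((not (2*t != 0)) -> arr[t + 2] < 10)
  WP_2: (2*t != 0 -> ((2*t != 0 -> ((not (2*t != 0)) and arr[t + 2] < 10)) and ((not (2*t != 0)) -> arr[t + 2] < 10))) and ((not (2*t != 0)) -> arr[t + 2] < 10)
So before the loop: (2*t != 0 -> ((2*t != 0 -> ((not (2*t != 0)) and arr[t + 2] < 10)) and ((not (2*t != 0)) -> arr[t + 2] < 10))) and ((not (2*t != 0)) -> arr[t + 2] < 10)
Before arr[t + 1] := t - 2: (2*t != 0 -> ((2*t != 0 -> ((not (2*t != 0)) and store(arr, t + 1, t - 2)[t + 2] < 10)) and ((not (2*t != 0)) -> store(arr, t + 1, t - 2)[t + 2] < 10))) and ((not (2*t != 0)) -> store(arr, t + 1, t - 2)[t + 2] < 10)
Answer: WP = (2*t != 0 -> ((2*t != 0 -> ((not (2*t != 0)) and store(arr, t + 1, t - 2)[t + 2] < 10)) and ((not (2*t != 0)) -> store(arr, t + 1, t - 2)[t + 2] < 10))) and ((not (2*t != 0)) -> store(arr, t + 1, t - 2)[t + 2] < 10)
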